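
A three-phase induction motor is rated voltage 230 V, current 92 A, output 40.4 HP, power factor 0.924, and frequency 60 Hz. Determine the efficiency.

89.0 %

P_out = 40.4 × 746 = 30138 W
P_in = √3·V_L·I_L·cosφ = 1.732 × 230 × 92 × 0.924 = 33864 W
η = P_out / P_in = 30138 / 33864 = 0.890 = 89.0%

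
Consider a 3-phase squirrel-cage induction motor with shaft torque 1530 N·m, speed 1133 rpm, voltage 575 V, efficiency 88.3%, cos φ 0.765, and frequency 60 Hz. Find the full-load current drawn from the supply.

ω = 2π×1133/60 = 118.6 rad/s; P_out = τω = 1530 × 118.6 = 181458 W
P_in = P_out / η = 181458 / 0.883 = 205502 W
I_L = P_in / (√3·V_L·cosφ) = 205502 / (1.732 × 575 × 0.765) = 270 A

270 A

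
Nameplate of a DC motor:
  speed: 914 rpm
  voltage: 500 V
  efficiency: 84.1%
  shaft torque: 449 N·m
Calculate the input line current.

102 A

ω = 2π×914/60 = 95.71 rad/s; P_out = τω = 449 × 95.71 = 42974 W
P_in = P_out / η = 42974 / 0.841 = 51099 W
I = P_in / V = 51099 / 500 = 102 A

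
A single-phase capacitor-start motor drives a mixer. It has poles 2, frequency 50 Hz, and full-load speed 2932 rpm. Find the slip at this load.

2.27 %

n_s = 120f/p = 120×50/2 = 3000 rpm
s = (n_s − n)/n_s = (3000 − 2932)/3000 = 0.0227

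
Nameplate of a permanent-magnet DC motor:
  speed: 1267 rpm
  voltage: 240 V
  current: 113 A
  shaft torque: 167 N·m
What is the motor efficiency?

ω = 2π × 1267/60 = 132.7 rad/s; P_out = τω = 167 × 132.7 = 22161 W
P_in = V·I = 240 × 113 = 27120 W
η = P_out / P_in = 22161 / 27120 = 0.817 = 81.7%

81.7 %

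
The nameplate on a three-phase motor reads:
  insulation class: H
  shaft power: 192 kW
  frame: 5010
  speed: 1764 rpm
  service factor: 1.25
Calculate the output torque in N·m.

ω = 2π × 1764/60 = 184.7 rad/s
τ = P/ω = 192000/184.7 = 1040 N·m

1040 N·m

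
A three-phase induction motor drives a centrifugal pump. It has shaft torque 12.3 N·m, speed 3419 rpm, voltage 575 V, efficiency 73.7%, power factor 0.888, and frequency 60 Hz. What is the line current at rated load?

ω = 2π×3419/60 = 358 rad/s; P_out = τω = 12.3 × 358 = 4403 W
P_in = P_out / η = 4403 / 0.737 = 5974 W
I_L = P_in / (√3·V_L·cosφ) = 5974 / (1.732 × 575 × 0.888) = 6.76 A

6.76 A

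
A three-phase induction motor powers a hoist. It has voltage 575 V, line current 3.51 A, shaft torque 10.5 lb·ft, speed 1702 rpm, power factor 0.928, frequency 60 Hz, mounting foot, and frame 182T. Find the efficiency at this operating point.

78.2 %

τ = 10.5 lb·ft × 1.356 = 14.24 N·m
ω = 2π × 1702/60 = 178.2 rad/s; P_out = τω = 14.24 × 178.2 = 2538 W
P_in = √3·V_L·I_L·cosφ = 1.732 × 575 × 3.51 × 0.928 = 3244 W
η = P_out / P_in = 2538 / 3244 = 0.782 = 78.2%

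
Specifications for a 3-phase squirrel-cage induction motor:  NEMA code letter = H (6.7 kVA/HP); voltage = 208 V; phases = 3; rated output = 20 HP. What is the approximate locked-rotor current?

S_LR = 6.7 × 20 = 134 kVA
I_LR = S_LR/(√3·V_L) = 134000/(1.732×208) = 372 A

372 A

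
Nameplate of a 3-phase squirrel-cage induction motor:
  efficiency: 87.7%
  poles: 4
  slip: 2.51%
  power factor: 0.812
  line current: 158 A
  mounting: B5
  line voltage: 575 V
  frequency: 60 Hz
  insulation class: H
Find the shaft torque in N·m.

610 N·m

P_in = √3·V·I·cosφ = 1.732 × 575 × 158 × 0.812 = 127770 W
P_out = η·P_in = 0.877 × 127770 = 112054 W
n_s = 120×60/4 = 1800 rpm; n = 1800×(1−0.0251) = 1755 rpm
ω = 2π×1755/60 = 183.8 rad/s
τ = P_out/ω = 112054/183.8 = 610 N·m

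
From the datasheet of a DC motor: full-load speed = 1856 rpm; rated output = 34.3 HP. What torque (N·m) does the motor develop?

P_out = 34.3 × 746 = 25588 W
ω = 2π × 1856/60 = 194.4 rad/s
τ = P_out/ω = 25588/194.4 = 132 N·m

132 N·m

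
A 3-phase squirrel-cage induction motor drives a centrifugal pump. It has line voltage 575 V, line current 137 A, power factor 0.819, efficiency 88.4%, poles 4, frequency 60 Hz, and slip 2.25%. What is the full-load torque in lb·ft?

P_in = √3·V·I·cosφ = 1.732 × 575 × 137 × 0.819 = 111743 W
P_out = η·P_in = 0.884 × 111743 = 98781 W
n_s = 120×60/4 = 1800 rpm; n = 1800×(1−0.0225) = 1760 rpm
ω = 2π×1760/60 = 184.3 rad/s
τ = P_out/ω = 98781/184.3 = 536 N·m
In lb·ft: 536/1.356 = 395 lb·ft

395 lb·ft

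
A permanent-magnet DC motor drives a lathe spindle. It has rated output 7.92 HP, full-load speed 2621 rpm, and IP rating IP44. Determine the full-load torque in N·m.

21.5 N·m

P_out = 7.92 × 746 = 5908 W
ω = 2π × 2621/60 = 274.5 rad/s
τ = P_out/ω = 5908/274.5 = 21.5 N·m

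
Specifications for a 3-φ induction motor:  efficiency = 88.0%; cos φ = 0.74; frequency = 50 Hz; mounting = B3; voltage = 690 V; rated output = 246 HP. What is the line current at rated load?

P_out = 246 × 746 = 183516 W
P_in = P_out / η = 183516 / 0.880 = 208541 W
I_L = P_in / (√3·V_L·cosφ) = 208541 / (1.732 × 690 × 0.74) = 236 A

236 A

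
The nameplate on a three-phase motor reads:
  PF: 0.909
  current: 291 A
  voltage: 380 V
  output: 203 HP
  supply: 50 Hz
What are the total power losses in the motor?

P_in = √3·V·I·cosφ = 1.732×380×291×0.909 = 174096 W
P_out = 203×746 = 151438 W
Losses = P_in − P_out = 174096 − 151438 = 22658 W

22.7 kW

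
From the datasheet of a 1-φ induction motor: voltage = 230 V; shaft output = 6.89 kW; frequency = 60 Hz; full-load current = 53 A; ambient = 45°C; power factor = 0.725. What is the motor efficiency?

78.0 %

P_out = 6.89 kW = 6890 W
P_in = V·I·cosφ = 230 × 53 × 0.725 = 8838 W
η = P_out / P_in = 6890 / 8838 = 0.780 = 78.0%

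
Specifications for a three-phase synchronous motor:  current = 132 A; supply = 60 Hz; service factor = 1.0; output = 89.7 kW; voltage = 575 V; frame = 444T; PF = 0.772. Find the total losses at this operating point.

P_in = √3·V·I·cosφ = 1.732×575×132×0.772 = 101486 W
P_out = 89700 W
Losses = P_in − P_out = 101486 − 89700 = 11786 W

11.8 kW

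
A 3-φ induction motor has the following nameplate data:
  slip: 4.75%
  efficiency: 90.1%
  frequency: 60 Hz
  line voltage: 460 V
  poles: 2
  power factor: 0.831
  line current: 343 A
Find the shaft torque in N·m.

P_in = √3·V·I·cosφ = 1.732 × 460 × 343 × 0.831 = 227091 W
P_out = η·P_in = 0.901 × 227091 = 204609 W
n_s = 120×60/2 = 3600 rpm; n = 3600×(1−0.0475) = 3429 rpm
ω = 2π×3429/60 = 359.1 rad/s
τ = P_out/ω = 204609/359.1 = 570 N·m

570 N·m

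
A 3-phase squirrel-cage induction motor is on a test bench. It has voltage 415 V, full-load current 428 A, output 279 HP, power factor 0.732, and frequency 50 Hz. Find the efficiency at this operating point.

P_out = 279 × 746 = 208134 W
P_in = √3·V_L·I_L·cosφ = 1.732 × 415 × 428 × 0.732 = 225191 W
η = P_out / P_in = 208134 / 225191 = 0.924 = 92.4%

92.4 %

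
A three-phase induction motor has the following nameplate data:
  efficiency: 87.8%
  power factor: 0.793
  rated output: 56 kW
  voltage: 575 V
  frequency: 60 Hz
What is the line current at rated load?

80.8 A

P_out = 56 kW = 56000 W
P_in = P_out / η = 56000 / 0.878 = 63781 W
I_L = P_in / (√3·V_L·cosφ) = 63781 / (1.732 × 575 × 0.793) = 80.8 A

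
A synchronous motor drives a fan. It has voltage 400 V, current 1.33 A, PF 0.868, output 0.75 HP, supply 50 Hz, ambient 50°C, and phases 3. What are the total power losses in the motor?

240 W

P_in = √3·V·I·cosφ = 1.732×400×1.33×0.868 = 800 W
P_out = 0.75×746 = 560 W
Losses = P_in − P_out = 800 − 560 = 240 W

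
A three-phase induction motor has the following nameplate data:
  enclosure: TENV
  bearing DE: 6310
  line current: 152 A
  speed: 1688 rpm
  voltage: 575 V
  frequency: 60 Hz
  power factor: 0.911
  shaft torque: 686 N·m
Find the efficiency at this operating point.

87.9 %

ω = 2π × 1688/60 = 176.8 rad/s; P_out = τω = 686 × 176.8 = 121285 W
P_in = √3·V_L·I_L·cosφ = 1.732 × 575 × 152 × 0.911 = 137904 W
η = P_out / P_in = 121285 / 137904 = 0.879 = 87.9%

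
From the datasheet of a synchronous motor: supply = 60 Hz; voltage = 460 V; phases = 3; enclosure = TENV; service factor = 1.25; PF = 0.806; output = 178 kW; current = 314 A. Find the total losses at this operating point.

P_in = √3·V·I·cosφ = 1.732×460×314×0.806 = 201637 W
P_out = 178000 W
Losses = P_in − P_out = 201637 − 178000 = 23637 W

23.6 kW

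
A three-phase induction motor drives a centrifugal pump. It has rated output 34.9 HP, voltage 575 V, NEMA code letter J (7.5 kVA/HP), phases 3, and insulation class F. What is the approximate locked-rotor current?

263 A

S_LR = 7.5 × 34.9 = 261.75 kVA
I_LR = S_LR/(√3·V_L) = 261750/(1.732×575) = 263 A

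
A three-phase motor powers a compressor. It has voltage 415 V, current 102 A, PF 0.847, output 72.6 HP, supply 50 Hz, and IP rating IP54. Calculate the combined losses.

P_in = √3·V·I·cosφ = 1.732×415×102×0.847 = 62098 W
P_out = 72.6×746 = 54160 W
Losses = P_in − P_out = 62098 − 54160 = 7938 W

7940 W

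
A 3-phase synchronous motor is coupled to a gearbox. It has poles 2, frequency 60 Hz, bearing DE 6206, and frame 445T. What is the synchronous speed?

3600 rpm

n_s = 120f/p = 120×60/2 = 3600 rpm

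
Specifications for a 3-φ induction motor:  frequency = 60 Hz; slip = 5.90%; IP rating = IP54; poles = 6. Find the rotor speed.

1129 rpm

n_s = 120f/p = 120×60/6 = 1200 rpm
n = n_s(1 − s) = 1200 × (1 − 0.059) = 1129 rpm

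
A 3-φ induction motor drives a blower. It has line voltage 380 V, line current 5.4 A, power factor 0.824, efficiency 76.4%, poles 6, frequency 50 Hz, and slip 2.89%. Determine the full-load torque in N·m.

22 N·m

P_in = √3·V·I·cosφ = 1.732 × 380 × 5.4 × 0.824 = 2929 W
P_out = η·P_in = 0.764 × 2929 = 2238 W
n_s = 120×50/6 = 1000 rpm; n = 1000×(1−0.0289) = 971 rpm
ω = 2π×971/60 = 101.7 rad/s
τ = P_out/ω = 2238/101.7 = 22 N·m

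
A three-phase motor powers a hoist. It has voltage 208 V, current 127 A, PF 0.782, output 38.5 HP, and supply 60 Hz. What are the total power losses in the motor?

P_in = √3·V·I·cosφ = 1.732×208×127×0.782 = 35778 W
P_out = 38.5×746 = 28721 W
Losses = P_in − P_out = 35778 − 28721 = 7057 W

7.06 kW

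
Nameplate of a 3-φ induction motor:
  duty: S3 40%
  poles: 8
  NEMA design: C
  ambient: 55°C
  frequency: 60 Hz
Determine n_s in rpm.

900 rpm

n_s = 120f/p = 120×60/8 = 900 rpm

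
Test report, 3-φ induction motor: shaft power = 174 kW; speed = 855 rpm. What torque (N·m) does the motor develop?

1940 N·m

ω = 2π × 855/60 = 89.54 rad/s
τ = P/ω = 174000/89.54 = 1940 N·m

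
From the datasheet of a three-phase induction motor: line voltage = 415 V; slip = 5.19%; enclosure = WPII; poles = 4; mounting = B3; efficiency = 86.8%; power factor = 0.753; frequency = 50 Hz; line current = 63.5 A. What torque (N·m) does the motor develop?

200 N·m

P_in = √3·V·I·cosφ = 1.732 × 415 × 63.5 × 0.753 = 34369 W
P_out = η·P_in = 0.868 × 34369 = 29832 W
n_s = 120×50/4 = 1500 rpm; n = 1500×(1−0.0519) = 1422 rpm
ω = 2π×1422/60 = 148.9 rad/s
τ = P_out/ω = 29832/148.9 = 200 N·m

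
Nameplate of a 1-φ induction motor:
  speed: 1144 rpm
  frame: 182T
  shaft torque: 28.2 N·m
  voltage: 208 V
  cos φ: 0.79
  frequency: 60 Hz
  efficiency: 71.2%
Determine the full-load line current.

28.9 A

ω = 2π×1144/60 = 119.8 rad/s; P_out = τω = 28.2 × 119.8 = 3378 W
P_in = P_out / η = 3378 / 0.712 = 4744 W
I = P_in / (V·cosφ) = 4744 / (208 × 0.79) = 28.9 A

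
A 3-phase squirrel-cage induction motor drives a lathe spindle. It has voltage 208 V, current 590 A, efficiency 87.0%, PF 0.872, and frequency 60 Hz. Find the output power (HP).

P_in = √3·V·I·cosφ = 1.732 × 208 × 590 × 0.872 = 185345 W
P_out = η·P_in = 0.87 × 185345 = 161250 W
= 161250/746 = 216 HP

216 HP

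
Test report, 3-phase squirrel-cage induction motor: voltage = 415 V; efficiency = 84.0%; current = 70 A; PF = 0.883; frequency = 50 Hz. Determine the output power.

37.3 kW

P_in = √3·V·I·cosφ = 1.732 × 415 × 70 × 0.883 = 44428 W
P_out = η·P_in = 0.84 × 44428 = 37320 W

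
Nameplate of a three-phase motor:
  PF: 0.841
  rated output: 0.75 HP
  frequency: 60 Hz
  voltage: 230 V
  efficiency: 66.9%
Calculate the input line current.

2.5 A

P_out = 0.75 × 746 = 560 W
P_in = P_out / η = 560 / 0.669 = 837 W
I_L = P_in / (√3·V_L·cosφ) = 837 / (1.732 × 230 × 0.841) = 2.5 A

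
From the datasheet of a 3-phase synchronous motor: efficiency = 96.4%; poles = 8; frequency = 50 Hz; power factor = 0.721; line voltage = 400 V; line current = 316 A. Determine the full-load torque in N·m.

P_in = √3·V·I·cosφ = 1.732 × 400 × 316 × 0.721 = 157845 W
P_out = η·P_in = 0.964 × 157845 = 152163 W
n = n_s = 120×50/8 = 750 rpm (synchronous)
ω = 2π×750/60 = 78.54 rad/s
τ = P_out/ω = 152163/78.54 = 1940 N·m

1940 N·m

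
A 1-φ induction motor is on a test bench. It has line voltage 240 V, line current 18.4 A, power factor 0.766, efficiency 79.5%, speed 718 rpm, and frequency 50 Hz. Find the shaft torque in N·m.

35.8 N·m

P_in = V·I·cosφ = 240 × 18.4 × 0.766 = 3383 W
P_out = η·P_in = 0.795 × 3383 = 2689 W
n = 718 rpm
ω = 2π×718/60 = 75.19 rad/s
τ = P_out/ω = 2689/75.19 = 35.8 N·m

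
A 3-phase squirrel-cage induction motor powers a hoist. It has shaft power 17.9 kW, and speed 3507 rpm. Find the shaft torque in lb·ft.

ω = 2π × 3507/60 = 367.3 rad/s
τ = P/ω = 17900/367.3 = 48.73 N·m
In lb·ft: 48.73/1.356 = 35.9 lb·ft

35.9 lb·ft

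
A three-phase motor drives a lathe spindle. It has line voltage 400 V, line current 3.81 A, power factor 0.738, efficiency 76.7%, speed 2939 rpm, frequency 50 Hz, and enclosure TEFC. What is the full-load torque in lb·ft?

P_in = √3·V·I·cosφ = 1.732 × 400 × 3.81 × 0.738 = 1948 W
P_out = η·P_in = 0.767 × 1948 = 1494 W
n = 2939 rpm
ω = 2π×2939/60 = 307.8 rad/s
τ = P_out/ω = 1494/307.8 = 4.854 N·m
In lb·ft: 4.854/1.356 = 3.58 lb·ft

3.58 lb·ft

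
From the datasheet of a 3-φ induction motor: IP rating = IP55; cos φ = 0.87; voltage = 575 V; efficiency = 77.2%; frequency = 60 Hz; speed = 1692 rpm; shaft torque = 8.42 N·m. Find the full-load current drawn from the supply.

ω = 2π×1692/60 = 177.2 rad/s; P_out = τω = 8.42 × 177.2 = 1492 W
P_in = P_out / η = 1492 / 0.772 = 1933 W
I_L = P_in / (√3·V_L·cosφ) = 1933 / (1.732 × 575 × 0.87) = 2.23 A

2.23 A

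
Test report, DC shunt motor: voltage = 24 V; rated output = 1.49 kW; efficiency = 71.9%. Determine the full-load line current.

86.3 A

P_out = 1.49 kW = 1490 W
P_in = P_out / η = 1490 / 0.719 = 2072 W
I = P_in / V = 2072 / 24 = 86.3 A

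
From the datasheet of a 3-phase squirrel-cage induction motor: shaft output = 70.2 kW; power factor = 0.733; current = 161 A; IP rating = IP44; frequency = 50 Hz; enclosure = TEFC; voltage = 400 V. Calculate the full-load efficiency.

P_out = 70.2 kW = 70200 W
P_in = √3·V_L·I_L·cosφ = 1.732 × 400 × 161 × 0.733 = 81759 W
η = P_out / P_in = 70200 / 81759 = 0.859 = 85.9%

85.9 %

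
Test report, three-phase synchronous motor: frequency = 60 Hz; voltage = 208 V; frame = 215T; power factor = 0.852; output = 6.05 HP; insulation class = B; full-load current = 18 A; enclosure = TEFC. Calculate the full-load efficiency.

P_out = 6.05 × 746 = 4513 W
P_in = √3·V_L·I_L·cosφ = 1.732 × 208 × 18 × 0.852 = 5525 W
η = P_out / P_in = 4513 / 5525 = 0.817 = 81.7%

81.7 %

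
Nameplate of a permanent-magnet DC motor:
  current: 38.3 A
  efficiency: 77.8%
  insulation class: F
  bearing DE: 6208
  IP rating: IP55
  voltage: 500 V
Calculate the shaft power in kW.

P_in = V·I = 500 × 38.3 = 19150 W
P_out = η·P_in = 0.778 × 19150 = 14899 W

14.9 kW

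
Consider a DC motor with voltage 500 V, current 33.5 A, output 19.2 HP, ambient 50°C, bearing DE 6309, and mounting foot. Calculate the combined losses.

P_in = V·I = 500×33.5 = 16750 W
P_out = 19.2×746 = 14323 W
Losses = P_in − P_out = 16750 − 14323 = 2427 W

2.43 kW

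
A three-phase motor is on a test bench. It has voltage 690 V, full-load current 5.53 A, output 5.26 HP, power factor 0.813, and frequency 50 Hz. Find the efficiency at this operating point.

P_out = 5.26 × 746 = 3924 W
P_in = √3·V_L·I_L·cosφ = 1.732 × 690 × 5.53 × 0.813 = 5373 W
η = P_out / P_in = 3924 / 5373 = 0.730 = 73.0%

73.0 %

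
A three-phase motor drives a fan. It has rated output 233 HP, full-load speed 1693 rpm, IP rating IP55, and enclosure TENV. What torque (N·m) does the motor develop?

980 N·m

P_out = 233 × 746 = 173818 W
ω = 2π × 1693/60 = 177.3 rad/s
τ = P_out/ω = 173818/177.3 = 980 N·m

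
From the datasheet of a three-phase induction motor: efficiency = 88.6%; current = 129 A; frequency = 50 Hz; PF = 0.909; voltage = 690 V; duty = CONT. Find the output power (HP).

166 HP

P_in = √3·V·I·cosφ = 1.732 × 690 × 129 × 0.909 = 140136 W
P_out = η·P_in = 0.886 × 140136 = 124160 W
= 124160/746 = 166 HP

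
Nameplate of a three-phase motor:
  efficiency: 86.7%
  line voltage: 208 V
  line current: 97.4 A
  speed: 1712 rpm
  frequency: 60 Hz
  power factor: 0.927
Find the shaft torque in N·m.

157 N·m

P_in = √3·V·I·cosφ = 1.732 × 208 × 97.4 × 0.927 = 32527 W
P_out = η·P_in = 0.867 × 32527 = 28201 W
n = 1712 rpm
ω = 2π×1712/60 = 179.3 rad/s
τ = P_out/ω = 28201/179.3 = 157 N·m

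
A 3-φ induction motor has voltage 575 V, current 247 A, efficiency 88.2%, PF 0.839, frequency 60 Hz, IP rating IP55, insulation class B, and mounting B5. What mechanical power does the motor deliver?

182 kW

P_in = √3·V·I·cosφ = 1.732 × 575 × 247 × 0.839 = 206383 W
P_out = η·P_in = 0.882 × 206383 = 182030 W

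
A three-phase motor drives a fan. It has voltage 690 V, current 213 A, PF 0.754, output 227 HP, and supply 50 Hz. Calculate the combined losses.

22600 W

P_in = √3·V·I·cosφ = 1.732×690×213×0.754 = 191932 W
P_out = 227×746 = 169342 W
Losses = P_in − P_out = 191932 − 169342 = 22590 W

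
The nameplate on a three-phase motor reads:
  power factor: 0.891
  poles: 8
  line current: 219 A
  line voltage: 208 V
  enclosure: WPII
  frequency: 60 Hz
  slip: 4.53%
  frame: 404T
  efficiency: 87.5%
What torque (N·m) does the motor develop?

684 N·m

P_in = √3·V·I·cosφ = 1.732 × 208 × 219 × 0.891 = 70296 W
P_out = η·P_in = 0.875 × 70296 = 61509 W
n_s = 120×60/8 = 900 rpm; n = 900×(1−0.0453) = 859 rpm
ω = 2π×859/60 = 89.95 rad/s
τ = P_out/ω = 61509/89.95 = 684 N·m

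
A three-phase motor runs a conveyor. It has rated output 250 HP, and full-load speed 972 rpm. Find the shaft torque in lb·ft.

1350 lb·ft

P_out = 250 × 746 = 186500 W
ω = 2π × 972/60 = 101.8 rad/s
τ = P_out/ω = 186500/101.8 = 1832 N·m
In lb·ft: 1832/1.356 = 1350 lb·ft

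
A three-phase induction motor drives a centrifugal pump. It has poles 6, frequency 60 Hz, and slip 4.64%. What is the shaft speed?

n_s = 120f/p = 120×60/6 = 1200 rpm
n = n_s(1 − s) = 1200 × (1 − 0.0464) = 1144 rpm

1144 rpm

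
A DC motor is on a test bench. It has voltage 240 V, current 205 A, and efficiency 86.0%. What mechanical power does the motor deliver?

P_in = V·I = 240 × 205 = 49200 W
P_out = η·P_in = 0.86 × 49200 = 42312 W

42.3 kW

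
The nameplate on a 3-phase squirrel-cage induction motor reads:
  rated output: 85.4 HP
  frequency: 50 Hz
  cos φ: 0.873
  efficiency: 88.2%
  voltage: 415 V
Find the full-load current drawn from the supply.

P_out = 85.4 × 746 = 63708 W
P_in = P_out / η = 63708 / 0.882 = 72231 W
I_L = P_in / (√3·V_L·cosφ) = 72231 / (1.732 × 415 × 0.873) = 115 A

115 A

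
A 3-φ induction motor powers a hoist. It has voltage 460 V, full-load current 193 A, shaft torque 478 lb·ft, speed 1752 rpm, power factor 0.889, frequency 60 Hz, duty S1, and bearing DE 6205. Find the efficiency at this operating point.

τ = 478 lb·ft × 1.356 = 648.2 N·m
ω = 2π × 1752/60 = 183.5 rad/s; P_out = τω = 648.2 × 183.5 = 118945 W
P_in = √3·V_L·I_L·cosφ = 1.732 × 460 × 193 × 0.889 = 136699 W
η = P_out / P_in = 118945 / 136699 = 0.870 = 87.0%

87.0 %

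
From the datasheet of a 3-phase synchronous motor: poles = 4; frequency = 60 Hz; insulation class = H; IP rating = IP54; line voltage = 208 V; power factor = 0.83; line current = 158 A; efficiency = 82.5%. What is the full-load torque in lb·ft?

P_in = √3·V·I·cosφ = 1.732 × 208 × 158 × 0.83 = 47244 W
P_out = η·P_in = 0.825 × 47244 = 38976 W
n = n_s = 120×60/4 = 1800 rpm (synchronous)
ω = 2π×1800/60 = 188.5 rad/s
τ = P_out/ω = 38976/188.5 = 206.8 N·m
In lb·ft: 206.8/1.356 = 153 lb·ft

153 lb·ft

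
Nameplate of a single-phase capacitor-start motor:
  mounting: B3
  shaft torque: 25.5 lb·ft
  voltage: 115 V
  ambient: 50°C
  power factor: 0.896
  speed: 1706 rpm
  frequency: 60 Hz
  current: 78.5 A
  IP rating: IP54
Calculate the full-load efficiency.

τ = 25.5 lb·ft × 1.356 = 34.58 N·m
ω = 2π × 1706/60 = 178.7 rad/s; P_out = τω = 34.58 × 178.7 = 6179 W
P_in = V·I·cosφ = 115 × 78.5 × 0.896 = 8089 W
η = P_out / P_in = 6179 / 8089 = 0.764 = 76.4%

76.4 %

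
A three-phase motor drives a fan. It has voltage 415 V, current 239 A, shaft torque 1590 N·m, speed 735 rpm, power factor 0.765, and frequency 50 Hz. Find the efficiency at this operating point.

93.1 %

ω = 2π × 735/60 = 76.97 rad/s; P_out = τω = 1590 × 76.97 = 122382 W
P_in = √3·V_L·I_L·cosφ = 1.732 × 415 × 239 × 0.765 = 131418 W
η = P_out / P_in = 122382 / 131418 = 0.931 = 93.1%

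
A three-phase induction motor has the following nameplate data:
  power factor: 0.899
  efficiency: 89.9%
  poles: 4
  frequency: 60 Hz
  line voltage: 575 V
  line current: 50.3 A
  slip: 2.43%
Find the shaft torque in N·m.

P_in = √3·V·I·cosφ = 1.732 × 575 × 50.3 × 0.899 = 45034 W
P_out = η·P_in = 0.899 × 45034 = 40486 W
n_s = 120×60/4 = 1800 rpm; n = 1800×(1−0.0243) = 1756 rpm
ω = 2π×1756/60 = 183.9 rad/s
τ = P_out/ω = 40486/183.9 = 220 N·m

220 N·m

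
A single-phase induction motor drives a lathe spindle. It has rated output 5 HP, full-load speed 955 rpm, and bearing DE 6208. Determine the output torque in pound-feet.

P_out = 5 × 746 = 3730 W
ω = 2π × 955/60 = 100 rad/s
τ = P_out/ω = 3730/100 = 37.3 N·m
In lb·ft: 37.3/1.356 = 27.5 lb·ft

27.5 lb·ft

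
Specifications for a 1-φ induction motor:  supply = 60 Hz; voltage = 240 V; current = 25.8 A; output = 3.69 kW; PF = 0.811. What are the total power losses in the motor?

P_in = V·I·cosφ = 240×25.8×0.811 = 5022 W
P_out = 3690 W
Losses = P_in − P_out = 5022 − 3690 = 1332 W

1330 W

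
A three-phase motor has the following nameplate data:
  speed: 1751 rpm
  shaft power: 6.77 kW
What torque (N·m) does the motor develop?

ω = 2π × 1751/60 = 183.4 rad/s
τ = P/ω = 6770/183.4 = 36.9 N·m

36.9 N·m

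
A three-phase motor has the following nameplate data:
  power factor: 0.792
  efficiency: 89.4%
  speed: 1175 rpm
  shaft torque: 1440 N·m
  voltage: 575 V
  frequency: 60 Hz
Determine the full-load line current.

ω = 2π×1175/60 = 123 rad/s; P_out = τω = 1440 × 123 = 177120 W
P_in = P_out / η = 177120 / 0.894 = 198121 W
I_L = P_in / (√3·V_L·cosφ) = 198121 / (1.732 × 575 × 0.792) = 251 A

251 A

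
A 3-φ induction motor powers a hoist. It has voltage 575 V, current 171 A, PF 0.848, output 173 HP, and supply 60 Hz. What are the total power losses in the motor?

15400 W

P_in = √3·V·I·cosφ = 1.732×575×171×0.848 = 144413 W
P_out = 173×746 = 129058 W
Losses = P_in − P_out = 144413 − 129058 = 15355 W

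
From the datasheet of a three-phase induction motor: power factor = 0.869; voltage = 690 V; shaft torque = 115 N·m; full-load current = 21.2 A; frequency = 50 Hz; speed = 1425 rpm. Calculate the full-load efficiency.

ω = 2π × 1425/60 = 149.2 rad/s; P_out = τω = 115 × 149.2 = 17158 W
P_in = √3·V_L·I_L·cosφ = 1.732 × 690 × 21.2 × 0.869 = 22017 W
η = P_out / P_in = 17158 / 22017 = 0.779 = 77.9%

77.9 %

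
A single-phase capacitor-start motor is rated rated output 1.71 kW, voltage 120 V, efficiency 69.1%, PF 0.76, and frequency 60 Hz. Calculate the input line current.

27.1 A

P_out = 1.71 kW = 1710 W
P_in = P_out / η = 1710 / 0.691 = 2475 W
I = P_in / (V·cosφ) = 2475 / (120 × 0.76) = 27.1 A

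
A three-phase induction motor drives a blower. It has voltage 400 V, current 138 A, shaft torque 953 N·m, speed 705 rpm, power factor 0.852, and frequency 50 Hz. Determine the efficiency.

ω = 2π × 705/60 = 73.83 rad/s; P_out = τω = 953 × 73.83 = 70360 W
P_in = √3·V_L·I_L·cosφ = 1.732 × 400 × 138 × 0.852 = 81457 W
η = P_out / P_in = 70360 / 81457 = 0.864 = 86.4%

86.4 %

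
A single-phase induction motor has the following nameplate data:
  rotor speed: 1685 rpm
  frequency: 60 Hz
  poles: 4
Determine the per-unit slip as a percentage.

n_s = 120f/p = 120×60/4 = 1800 rpm
s = (n_s − n)/n_s = (1800 − 1685)/1800 = 0.0639

6.39 %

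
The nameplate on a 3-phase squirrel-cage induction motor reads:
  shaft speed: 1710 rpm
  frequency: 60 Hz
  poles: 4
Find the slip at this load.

n_s = 120f/p = 120×60/4 = 1800 rpm
s = (n_s − n)/n_s = (1800 − 1710)/1800 = 0.0500

5.00 %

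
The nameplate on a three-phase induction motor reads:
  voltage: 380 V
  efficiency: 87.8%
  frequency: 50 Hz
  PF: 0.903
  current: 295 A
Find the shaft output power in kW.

154 kW

P_in = √3·V·I·cosφ = 1.732 × 380 × 295 × 0.903 = 175324 W
P_out = η·P_in = 0.878 × 175324 = 153934 W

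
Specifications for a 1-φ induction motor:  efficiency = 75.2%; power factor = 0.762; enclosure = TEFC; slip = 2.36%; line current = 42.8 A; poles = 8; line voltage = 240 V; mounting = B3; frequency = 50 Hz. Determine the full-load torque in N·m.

76.8 N·m

P_in = V·I·cosφ = 240 × 42.8 × 0.762 = 7827 W
P_out = η·P_in = 0.752 × 7827 = 5886 W
n_s = 120×50/8 = 750 rpm; n = 750×(1−0.0236) = 732 rpm
ω = 2π×732/60 = 76.65 rad/s
τ = P_out/ω = 5886/76.65 = 76.8 N·m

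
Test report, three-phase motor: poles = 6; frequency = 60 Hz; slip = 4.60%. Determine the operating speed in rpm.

1145 rpm

n_s = 120f/p = 120×60/6 = 1200 rpm
n = n_s(1 − s) = 1200 × (1 − 0.046) = 1145 rpm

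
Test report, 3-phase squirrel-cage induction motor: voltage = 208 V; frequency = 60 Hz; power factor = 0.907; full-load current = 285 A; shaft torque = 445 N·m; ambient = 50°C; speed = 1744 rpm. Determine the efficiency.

ω = 2π × 1744/60 = 182.6 rad/s; P_out = τω = 445 × 182.6 = 81257 W
P_in = √3·V_L·I_L·cosφ = 1.732 × 208 × 285 × 0.907 = 93124 W
η = P_out / P_in = 81257 / 93124 = 0.873 = 87.3%

87.3 %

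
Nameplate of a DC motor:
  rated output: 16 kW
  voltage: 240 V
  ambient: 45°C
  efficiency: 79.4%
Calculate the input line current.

84 A

P_out = 16 kW = 16000 W
P_in = P_out / η = 16000 / 0.794 = 20151 W
I = P_in / V = 20151 / 240 = 84 A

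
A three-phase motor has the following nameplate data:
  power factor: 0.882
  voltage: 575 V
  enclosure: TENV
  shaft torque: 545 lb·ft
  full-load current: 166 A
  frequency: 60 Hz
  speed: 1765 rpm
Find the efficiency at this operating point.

τ = 545 lb·ft × 1.356 = 739 N·m
ω = 2π × 1765/60 = 184.8 rad/s; P_out = τω = 739 × 184.8 = 136567 W
P_in = √3·V_L·I_L·cosφ = 1.732 × 575 × 166 × 0.882 = 145812 W
η = P_out / P_in = 136567 / 145812 = 0.937 = 93.7%

93.7 %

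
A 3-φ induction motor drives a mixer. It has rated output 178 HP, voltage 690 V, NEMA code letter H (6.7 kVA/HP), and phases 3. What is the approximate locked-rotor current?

998 A

S_LR = 6.7 × 178 = 1192.6 kVA
I_LR = S_LR/(√3·V_L) = 1192600/(1.732×690) = 998 A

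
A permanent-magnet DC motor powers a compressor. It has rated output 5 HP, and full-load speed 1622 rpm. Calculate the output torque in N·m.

22 N·m

P_out = 5 × 746 = 3730 W
ω = 2π × 1622/60 = 169.9 rad/s
τ = P_out/ω = 3730/169.9 = 22 N·m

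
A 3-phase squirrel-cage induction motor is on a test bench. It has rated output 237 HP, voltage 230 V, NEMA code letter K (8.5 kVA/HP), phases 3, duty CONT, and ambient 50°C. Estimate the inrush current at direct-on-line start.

5060 A

S_LR = 8.5 × 237 = 2014.5 kVA
I_LR = S_LR/(√3·V_L) = 2014500/(1.732×230) = 5060 A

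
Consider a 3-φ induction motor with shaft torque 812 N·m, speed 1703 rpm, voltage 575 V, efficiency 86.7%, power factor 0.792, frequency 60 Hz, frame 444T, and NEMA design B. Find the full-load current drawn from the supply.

212 A

ω = 2π×1703/60 = 178.3 rad/s; P_out = τω = 812 × 178.3 = 144780 W
P_in = P_out / η = 144780 / 0.867 = 166990 W
I_L = P_in / (√3·V_L·cosφ) = 166990 / (1.732 × 575 × 0.792) = 212 A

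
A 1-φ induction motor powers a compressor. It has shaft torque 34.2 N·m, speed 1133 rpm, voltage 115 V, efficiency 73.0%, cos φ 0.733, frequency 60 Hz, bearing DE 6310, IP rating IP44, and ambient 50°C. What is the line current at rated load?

65.9 A

ω = 2π×1133/60 = 118.6 rad/s; P_out = τω = 34.2 × 118.6 = 4056 W
P_in = P_out / η = 4056 / 0.730 = 5556 W
I = P_in / (V·cosφ) = 5556 / (115 × 0.733) = 65.9 A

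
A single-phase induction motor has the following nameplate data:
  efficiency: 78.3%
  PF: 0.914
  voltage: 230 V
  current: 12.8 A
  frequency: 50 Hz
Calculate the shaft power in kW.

P_in = V·I·cosφ = 230 × 12.8 × 0.914 = 2691 W
P_out = η·P_in = 0.783 × 2691 = 2107 W

2.11 kW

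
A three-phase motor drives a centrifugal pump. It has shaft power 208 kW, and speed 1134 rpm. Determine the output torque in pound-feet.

1290 lb·ft

ω = 2π × 1134/60 = 118.8 rad/s
τ = P/ω = 208000/118.8 = 1751 N·m
In lb·ft: 1751/1.356 = 1290 lb·ft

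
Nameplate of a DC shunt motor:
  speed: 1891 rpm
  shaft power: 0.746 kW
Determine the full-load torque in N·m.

3.77 N·m

ω = 2π × 1891/60 = 198 rad/s
τ = P/ω = 746/198 = 3.77 N·m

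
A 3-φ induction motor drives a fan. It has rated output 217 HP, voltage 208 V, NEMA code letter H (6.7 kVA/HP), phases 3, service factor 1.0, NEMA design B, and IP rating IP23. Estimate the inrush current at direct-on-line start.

4040 A

S_LR = 6.7 × 217 = 1453.9 kVA
I_LR = S_LR/(√3·V_L) = 1453900/(1.732×208) = 4040 A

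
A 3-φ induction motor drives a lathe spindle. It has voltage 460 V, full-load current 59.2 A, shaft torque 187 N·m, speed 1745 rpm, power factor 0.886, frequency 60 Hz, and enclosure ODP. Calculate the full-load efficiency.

81.8 %

ω = 2π × 1745/60 = 182.7 rad/s; P_out = τω = 187 × 182.7 = 34165 W
P_in = √3·V_L·I_L·cosφ = 1.732 × 460 × 59.2 × 0.886 = 41789 W
η = P_out / P_in = 34165 / 41789 = 0.818 = 81.8%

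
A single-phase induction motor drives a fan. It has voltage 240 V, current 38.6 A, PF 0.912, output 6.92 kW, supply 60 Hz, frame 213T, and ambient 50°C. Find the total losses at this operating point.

1.53 kW

P_in = V·I·cosφ = 240×38.6×0.912 = 8449 W
P_out = 6920 W
Losses = P_in − P_out = 8449 − 6920 = 1529 W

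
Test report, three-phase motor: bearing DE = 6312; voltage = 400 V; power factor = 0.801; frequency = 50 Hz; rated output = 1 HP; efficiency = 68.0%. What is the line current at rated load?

1.98 A

P_out = 1 × 746 = 746 W
P_in = P_out / η = 746 / 0.680 = 1097 W
I_L = P_in / (√3·V_L·cosφ) = 1097 / (1.732 × 400 × 0.801) = 1.98 A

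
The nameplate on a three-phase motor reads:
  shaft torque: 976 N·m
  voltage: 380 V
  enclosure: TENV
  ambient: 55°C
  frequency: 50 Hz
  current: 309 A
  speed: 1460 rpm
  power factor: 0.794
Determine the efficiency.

92.4 %

ω = 2π × 1460/60 = 152.9 rad/s; P_out = τω = 976 × 152.9 = 149230 W
P_in = √3·V_L·I_L·cosφ = 1.732 × 380 × 309 × 0.794 = 161477 W
η = P_out / P_in = 149230 / 161477 = 0.924 = 92.4%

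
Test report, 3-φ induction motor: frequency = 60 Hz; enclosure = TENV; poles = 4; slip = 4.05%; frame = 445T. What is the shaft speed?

1727 rpm

n_s = 120f/p = 120×60/4 = 1800 rpm
n = n_s(1 − s) = 1800 × (1 − 0.0405) = 1727 rpm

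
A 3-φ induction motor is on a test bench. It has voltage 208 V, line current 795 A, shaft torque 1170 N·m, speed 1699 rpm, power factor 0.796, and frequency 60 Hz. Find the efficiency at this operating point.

ω = 2π × 1699/60 = 177.9 rad/s; P_out = τω = 1170 × 177.9 = 208143 W
P_in = √3·V_L·I_L·cosφ = 1.732 × 208 × 795 × 0.796 = 227977 W
η = P_out / P_in = 208143 / 227977 = 0.913 = 91.3%

91.3 %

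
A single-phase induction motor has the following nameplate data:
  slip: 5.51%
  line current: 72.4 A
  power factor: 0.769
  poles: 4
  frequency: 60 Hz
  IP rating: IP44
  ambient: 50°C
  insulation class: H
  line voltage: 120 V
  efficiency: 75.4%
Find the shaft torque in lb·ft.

P_in = V·I·cosφ = 120 × 72.4 × 0.769 = 6681 W
P_out = η·P_in = 0.754 × 6681 = 5037 W
n_s = 120×60/4 = 1800 rpm; n = 1800×(1−0.0551) = 1701 rpm
ω = 2π×1701/60 = 178.1 rad/s
τ = P_out/ω = 5037/178.1 = 28.28 N·m
In lb·ft: 28.28/1.356 = 20.9 lb·ft

20.9 lb·ft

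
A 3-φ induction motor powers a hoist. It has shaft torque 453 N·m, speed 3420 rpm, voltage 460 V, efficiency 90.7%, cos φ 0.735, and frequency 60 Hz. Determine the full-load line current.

305 A

ω = 2π×3420/60 = 358.1 rad/s; P_out = τω = 453 × 358.1 = 162219 W
P_in = P_out / η = 162219 / 0.907 = 178852 W
I_L = P_in / (√3·V_L·cosφ) = 178852 / (1.732 × 460 × 0.735) = 305 A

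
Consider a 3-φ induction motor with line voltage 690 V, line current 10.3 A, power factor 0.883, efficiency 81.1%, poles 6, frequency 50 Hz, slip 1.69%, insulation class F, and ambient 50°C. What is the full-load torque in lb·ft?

63.2 lb·ft

P_in = √3·V·I·cosφ = 1.732 × 690 × 10.3 × 0.883 = 10869 W
P_out = η·P_in = 0.811 × 10869 = 8815 W
n_s = 120×50/6 = 1000 rpm; n = 1000×(1−0.0169) = 983 rpm
ω = 2π×983/60 = 102.9 rad/s
τ = P_out/ω = 8815/102.9 = 85.67 N·m
In lb·ft: 85.67/1.356 = 63.2 lb·ft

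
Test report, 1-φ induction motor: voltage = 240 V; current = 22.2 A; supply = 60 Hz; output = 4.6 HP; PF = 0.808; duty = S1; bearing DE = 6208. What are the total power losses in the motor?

873 W

P_in = V·I·cosφ = 240×22.2×0.808 = 4305 W
P_out = 4.6×746 = 3432 W
Losses = P_in − P_out = 4305 − 3432 = 873 W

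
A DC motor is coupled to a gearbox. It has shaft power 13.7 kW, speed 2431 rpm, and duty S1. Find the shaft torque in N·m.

ω = 2π × 2431/60 = 254.6 rad/s
τ = P/ω = 13700/254.6 = 53.8 N·m

53.8 N·m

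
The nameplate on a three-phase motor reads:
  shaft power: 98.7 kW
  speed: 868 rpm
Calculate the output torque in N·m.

1090 N·m

ω = 2π × 868/60 = 90.9 rad/s
τ = P/ω = 98700/90.9 = 1090 N·m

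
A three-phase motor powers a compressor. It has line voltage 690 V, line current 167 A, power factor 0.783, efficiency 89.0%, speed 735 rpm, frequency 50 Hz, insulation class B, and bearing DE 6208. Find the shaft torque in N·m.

1810 N·m

P_in = √3·V·I·cosφ = 1.732 × 690 × 167 × 0.783 = 156270 W
P_out = η·P_in = 0.89 × 156270 = 139080 W
n = 735 rpm
ω = 2π×735/60 = 76.97 rad/s
τ = P_out/ω = 139080/76.97 = 1810 N·m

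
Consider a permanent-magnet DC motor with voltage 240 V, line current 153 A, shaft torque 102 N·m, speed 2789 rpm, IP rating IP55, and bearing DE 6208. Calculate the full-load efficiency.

81.1 %

ω = 2π × 2789/60 = 292.1 rad/s; P_out = τω = 102 × 292.1 = 29794 W
P_in = V·I = 240 × 153 = 36720 W
η = P_out / P_in = 29794 / 36720 = 0.811 = 81.1%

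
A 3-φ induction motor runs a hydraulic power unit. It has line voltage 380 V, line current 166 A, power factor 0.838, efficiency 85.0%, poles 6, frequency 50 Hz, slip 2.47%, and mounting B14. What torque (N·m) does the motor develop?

762 N·m

P_in = √3·V·I·cosφ = 1.732 × 380 × 166 × 0.838 = 91555 W
P_out = η·P_in = 0.85 × 91555 = 77822 W
n_s = 120×50/6 = 1000 rpm; n = 1000×(1−0.0247) = 975 rpm
ω = 2π×975/60 = 102.1 rad/s
τ = P_out/ω = 77822/102.1 = 762 N·m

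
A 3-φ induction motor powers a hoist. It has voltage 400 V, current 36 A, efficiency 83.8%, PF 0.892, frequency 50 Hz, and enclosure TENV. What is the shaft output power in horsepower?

25 HP

P_in = √3·V·I·cosφ = 1.732 × 400 × 36 × 0.892 = 22247 W
P_out = η·P_in = 0.838 × 22247 = 18643 W
= 18643/746 = 25 HP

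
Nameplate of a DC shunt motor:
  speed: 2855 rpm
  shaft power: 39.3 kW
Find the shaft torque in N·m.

ω = 2π × 2855/60 = 299 rad/s
τ = P/ω = 39300/299 = 131 N·m

131 N·m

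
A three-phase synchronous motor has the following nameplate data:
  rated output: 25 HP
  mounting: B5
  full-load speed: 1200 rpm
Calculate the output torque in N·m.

148 N·m

P_out = 25 × 746 = 18650 W
ω = 2π × 1200/60 = 125.7 rad/s
τ = P_out/ω = 18650/125.7 = 148 N·m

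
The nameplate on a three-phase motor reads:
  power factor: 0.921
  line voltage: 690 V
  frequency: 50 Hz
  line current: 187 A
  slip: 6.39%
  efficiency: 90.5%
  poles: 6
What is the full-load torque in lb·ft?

P_in = √3·V·I·cosφ = 1.732 × 690 × 187 × 0.921 = 205825 W
P_out = η·P_in = 0.905 × 205825 = 186272 W
n_s = 120×50/6 = 1000 rpm; n = 1000×(1−0.0639) = 936 rpm
ω = 2π×936/60 = 98.02 rad/s
τ = P_out/ω = 186272/98.02 = 1900 N·m
In lb·ft: 1900/1.356 = 1400 lb·ft

1400 lb·ft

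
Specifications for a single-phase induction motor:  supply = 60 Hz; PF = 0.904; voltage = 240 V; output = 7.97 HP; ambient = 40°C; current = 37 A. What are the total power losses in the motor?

P_in = V·I·cosφ = 240×37×0.904 = 8028 W
P_out = 7.97×746 = 5946 W
Losses = P_in − P_out = 8028 − 5946 = 2082 W

2080 W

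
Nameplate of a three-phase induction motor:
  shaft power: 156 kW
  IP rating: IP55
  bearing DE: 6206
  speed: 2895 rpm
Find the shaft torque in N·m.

515 N·m

ω = 2π × 2895/60 = 303.2 rad/s
τ = P/ω = 156000/303.2 = 515 N·m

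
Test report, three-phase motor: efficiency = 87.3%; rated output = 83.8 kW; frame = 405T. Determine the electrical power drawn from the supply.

96 kW

P_out = 83800 W
P_in = P_out/η = 83800/0.873 = 95991 W = 96 kW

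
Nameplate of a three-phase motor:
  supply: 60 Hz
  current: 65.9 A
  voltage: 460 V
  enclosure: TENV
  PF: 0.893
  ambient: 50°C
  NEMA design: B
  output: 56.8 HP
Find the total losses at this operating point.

P_in = √3·V·I·cosφ = 1.732×460×65.9×0.893 = 46886 W
P_out = 56.8×746 = 42373 W
Losses = P_in − P_out = 46886 − 42373 = 4513 W

4.51 kW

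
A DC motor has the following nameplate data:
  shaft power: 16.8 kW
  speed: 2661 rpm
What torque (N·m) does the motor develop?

ω = 2π × 2661/60 = 278.7 rad/s
τ = P/ω = 16800/278.7 = 60.3 N·m

60.3 N·m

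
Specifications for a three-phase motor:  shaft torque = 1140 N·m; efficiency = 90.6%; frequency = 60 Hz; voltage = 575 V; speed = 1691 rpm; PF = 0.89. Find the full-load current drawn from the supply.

ω = 2π×1691/60 = 177.1 rad/s; P_out = τω = 1140 × 177.1 = 201894 W
P_in = P_out / η = 201894 / 0.906 = 222841 W
I_L = P_in / (√3·V_L·cosφ) = 222841 / (1.732 × 575 × 0.89) = 251 A

251 A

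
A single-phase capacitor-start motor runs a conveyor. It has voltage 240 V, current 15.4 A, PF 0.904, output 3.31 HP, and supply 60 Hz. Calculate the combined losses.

P_in = V·I·cosφ = 240×15.4×0.904 = 3341 W
P_out = 3.31×746 = 2469 W
Losses = P_in − P_out = 3341 − 2469 = 872 W

872 W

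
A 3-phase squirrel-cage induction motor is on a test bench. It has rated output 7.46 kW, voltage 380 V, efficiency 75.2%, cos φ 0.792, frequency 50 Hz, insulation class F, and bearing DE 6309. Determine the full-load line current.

19 A

P_out = 7.46 kW = 7460 W
P_in = P_out / η = 7460 / 0.752 = 9920 W
I_L = P_in / (√3·V_L·cosφ) = 9920 / (1.732 × 380 × 0.792) = 19 A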